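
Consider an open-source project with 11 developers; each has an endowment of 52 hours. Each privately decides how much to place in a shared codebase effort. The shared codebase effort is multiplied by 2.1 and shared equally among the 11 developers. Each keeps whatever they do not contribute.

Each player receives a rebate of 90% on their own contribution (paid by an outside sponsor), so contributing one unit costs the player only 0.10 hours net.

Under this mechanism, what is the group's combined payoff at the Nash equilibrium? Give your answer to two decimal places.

With the mechanism, a contributed unit returns (2.1/11) / 0.10 = 1.9091 per unit of net cost to the contributor — now above 1 — so contributing fully is weakly dominant for every player.
At the Nash equilibrium everyone contributes 52. Group total payoff = 11 × (52 × 0.90 + 2.1 × 52) = 1716.00.

1716.00 hours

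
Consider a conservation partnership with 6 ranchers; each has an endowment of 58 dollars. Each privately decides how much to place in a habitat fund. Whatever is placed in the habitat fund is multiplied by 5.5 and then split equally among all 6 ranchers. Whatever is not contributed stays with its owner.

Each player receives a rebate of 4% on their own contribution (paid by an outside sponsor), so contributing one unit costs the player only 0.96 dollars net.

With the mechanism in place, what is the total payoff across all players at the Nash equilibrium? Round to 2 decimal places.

348.00 dollars

With the mechanism, a contributed unit returns (5.5/6) / 0.96 = 0.9549 per unit of net cost — still below 1 — so contributing 0 remains dominant for every player.
At the Nash equilibrium no one contributes; group total payoff = 6 × 58 = 348.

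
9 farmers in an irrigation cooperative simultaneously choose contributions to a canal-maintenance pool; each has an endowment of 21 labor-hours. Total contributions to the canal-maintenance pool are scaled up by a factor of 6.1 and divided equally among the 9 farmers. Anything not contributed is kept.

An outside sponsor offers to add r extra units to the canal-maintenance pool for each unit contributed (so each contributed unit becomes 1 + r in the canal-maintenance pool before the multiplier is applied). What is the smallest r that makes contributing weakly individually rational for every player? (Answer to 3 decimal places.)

0.475

With matching at rate r, one contributed unit becomes (1 + r) in the canal-maintenance pool and returns 6.1 × (1 + r) / 9 to the contributor.
Setting this equal to 1: 1 + r = 9/6.1 = 1.4754.
So the minimum matching rate is r = 1.4754 − 1 = 0.475.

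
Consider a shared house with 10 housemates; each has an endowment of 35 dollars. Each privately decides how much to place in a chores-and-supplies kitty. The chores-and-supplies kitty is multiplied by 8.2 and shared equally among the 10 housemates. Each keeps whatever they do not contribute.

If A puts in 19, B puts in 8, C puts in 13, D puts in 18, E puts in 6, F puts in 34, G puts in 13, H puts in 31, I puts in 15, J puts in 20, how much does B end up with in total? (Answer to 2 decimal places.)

Total contributed: 19 + 8 + 13 + 18 + 6 + 34 + 13 + 31 + 15 + 20 = 177.
Each receives 8.2 × 177 / 10 = 145.14 from the chores-and-supplies kitty.
B keeps 35 − 8 = 27, so B's payoff is 27 + 145.14 = 172.14.

172.14 dollars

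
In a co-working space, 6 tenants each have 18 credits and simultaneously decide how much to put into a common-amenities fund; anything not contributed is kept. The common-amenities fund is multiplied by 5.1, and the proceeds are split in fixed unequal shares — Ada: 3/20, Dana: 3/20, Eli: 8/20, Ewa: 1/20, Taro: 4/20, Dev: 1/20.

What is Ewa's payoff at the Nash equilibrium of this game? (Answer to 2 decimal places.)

27.18 credits

A player with share s gets back 5.1·s per unit contributed, so full contribution is dominant for anyone with s > 1/5.1 = 0.1961 and zero contribution is dominant for anyone below.
Eli and Taro are above the threshold, contributing 18 each; the remaining 4 contribute 0. Total contributed: 36.
Ewa keeps 18 and receives 5.1 × 36 × 1/20 = 9.18 from the common-amenities fund, for a payoff of 27.18.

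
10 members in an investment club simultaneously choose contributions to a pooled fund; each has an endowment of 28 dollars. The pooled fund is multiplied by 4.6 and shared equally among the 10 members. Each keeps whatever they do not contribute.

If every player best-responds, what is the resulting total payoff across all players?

Each contributed unit returns 4.6/10 = 0.4600 to its contributor — below 1 — so contributing 0 is dominant for every player. At the Nash equilibrium everyone keeps their 28, and the group total is 10 × 28 = 280.

280.00 dollars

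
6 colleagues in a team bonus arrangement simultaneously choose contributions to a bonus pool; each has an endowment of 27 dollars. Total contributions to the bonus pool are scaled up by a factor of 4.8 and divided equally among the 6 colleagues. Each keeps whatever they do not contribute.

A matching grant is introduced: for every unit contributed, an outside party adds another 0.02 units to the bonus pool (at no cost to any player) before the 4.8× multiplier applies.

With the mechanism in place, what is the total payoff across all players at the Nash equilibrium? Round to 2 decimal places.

With the mechanism, a contributed unit returns 4.8 × 1.02 / 6 = 0.8160 per unit of net cost — still below 1 — so contributing 0 remains dominant for every player.
Everyone keeps their endowment and the group total is 6 × 27 = 162.

162.00 dollars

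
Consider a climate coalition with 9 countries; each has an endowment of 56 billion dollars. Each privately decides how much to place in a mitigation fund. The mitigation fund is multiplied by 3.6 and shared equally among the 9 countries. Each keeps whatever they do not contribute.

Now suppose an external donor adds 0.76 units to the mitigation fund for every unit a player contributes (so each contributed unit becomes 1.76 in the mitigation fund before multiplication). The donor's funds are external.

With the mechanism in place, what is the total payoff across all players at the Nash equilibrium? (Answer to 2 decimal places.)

504.00 billion dollars

With the mechanism, a contributed unit returns 3.6 × 1.76 / 9 = 0.7040 per unit of net cost — still below 1 — so contributing 0 remains dominant for every player.
Everyone keeps their endowment and the group total is 9 × 56 = 504.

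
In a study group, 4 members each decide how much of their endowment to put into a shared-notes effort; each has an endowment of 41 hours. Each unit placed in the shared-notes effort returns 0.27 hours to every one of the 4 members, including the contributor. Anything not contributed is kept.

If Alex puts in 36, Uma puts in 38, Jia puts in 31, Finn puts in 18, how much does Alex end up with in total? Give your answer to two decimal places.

Total contributed: 36 + 38 + 31 + 18 = 123.
Each receives 0.27 × 123 = 33.21 from the shared-notes effort.
Alex keeps 41 − 36 = 5, so Alex's payoff is 5 + 33.21 = 38.21.

38.21 hours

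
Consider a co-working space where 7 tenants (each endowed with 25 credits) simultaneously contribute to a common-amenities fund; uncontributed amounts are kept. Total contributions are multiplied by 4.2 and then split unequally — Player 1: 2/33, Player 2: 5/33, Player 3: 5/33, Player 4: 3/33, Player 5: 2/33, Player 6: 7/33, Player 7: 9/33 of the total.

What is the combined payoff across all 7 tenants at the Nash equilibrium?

255.00 credits

A player with share s gets back 4.2·s per unit contributed, so full contribution is dominant for anyone with s > 1/4.2 = 0.2381 and zero contribution is dominant for anyone below.
Player 7 alone (share 9/33) is above the threshold, contributing 25; the remaining 6 contribute 0. Total contributed: 25.
The common-amenities fund pays out 4.2 × 25 = 105.00 in total (split across the unequal shares, but the aggregate is all that matters for the group sum).
The 6 free-riders keep 25 each, adding 150. Group total = 150 + 105.00 = 255.00.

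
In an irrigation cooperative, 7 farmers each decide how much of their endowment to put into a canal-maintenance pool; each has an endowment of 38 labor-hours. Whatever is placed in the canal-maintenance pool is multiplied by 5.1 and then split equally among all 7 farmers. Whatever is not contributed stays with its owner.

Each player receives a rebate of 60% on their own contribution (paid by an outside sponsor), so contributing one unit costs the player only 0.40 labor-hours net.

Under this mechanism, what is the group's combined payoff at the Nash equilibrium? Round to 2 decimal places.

Under the mechanism each unit contributed yields (5.1/7) / 0.40 = 1.8214 back to its contributor per unit of net cost, which exceeds 1, making full contribution the dominant choice for everyone.
So the Nash equilibrium is full contribution by all 7; the group earns 7 × (38 × 0.60 + 5.1 × 38) = 1516.20.

1516.20 labor-hours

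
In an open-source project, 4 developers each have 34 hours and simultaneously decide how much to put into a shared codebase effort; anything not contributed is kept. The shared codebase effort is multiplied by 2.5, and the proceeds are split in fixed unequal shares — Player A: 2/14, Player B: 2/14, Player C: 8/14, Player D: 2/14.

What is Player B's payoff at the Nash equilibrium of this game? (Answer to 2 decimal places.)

A player with share s gets back 2.5·s per unit contributed, so full contribution is dominant for anyone with s > 1/2.5 = 0.4000 and zero contribution is dominant for anyone below.
The only share above 0.4000 is Player C's 8/14, contributing 34; the remaining 3 contribute 0. Total contributed: 34.
Player B keeps 34 and receives 2.5 × 34 × 2/14 = 12.14 from the shared codebase effort, for a payoff of 46.14.

46.14 hours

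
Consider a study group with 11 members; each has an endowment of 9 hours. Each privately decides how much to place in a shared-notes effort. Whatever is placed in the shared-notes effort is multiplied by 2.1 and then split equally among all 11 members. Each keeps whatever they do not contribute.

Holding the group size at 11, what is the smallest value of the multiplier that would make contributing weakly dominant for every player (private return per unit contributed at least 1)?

11

A contributed unit returns (multiplier)/11 to its contributor.
This reaches 1 exactly when the multiplier is 11.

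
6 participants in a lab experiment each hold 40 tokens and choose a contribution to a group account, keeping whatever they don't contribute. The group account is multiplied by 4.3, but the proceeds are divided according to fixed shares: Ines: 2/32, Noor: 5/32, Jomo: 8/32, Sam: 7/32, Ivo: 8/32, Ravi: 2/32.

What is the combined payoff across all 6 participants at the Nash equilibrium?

Each unit j contributes comes back to j as 4.3 × (j's share), so j prefers to contribute only if that share exceeds 1/4.3 = 0.2326; otherwise keeping the unit dominates.
Jomo and Ivo clear that bar, contributing 40 each; the remaining 4 contribute 0. Total contributed: 80.
The group account pays out 4.3 × 80 = 344.00 in total (split across the unequal shares, but the aggregate is all that matters for the group sum).
The 4 free-riders keep 40 each, adding 160. Group total = 160 + 344.00 = 504.00.

504.00 tokens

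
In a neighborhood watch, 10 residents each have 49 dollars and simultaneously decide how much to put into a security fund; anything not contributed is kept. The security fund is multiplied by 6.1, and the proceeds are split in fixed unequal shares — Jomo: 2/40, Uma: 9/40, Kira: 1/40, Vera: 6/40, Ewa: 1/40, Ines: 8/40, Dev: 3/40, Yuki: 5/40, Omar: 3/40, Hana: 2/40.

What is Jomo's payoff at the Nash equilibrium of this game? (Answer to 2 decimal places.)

78.89 dollars

For player j, contributing a unit is worthwhile iff 6.1 × (j's share) ≥ 1, i.e. iff j's share is at least 0.1639.
The shares above 0.1639 belong to Uma and Ines, contributing 49 each; the remaining 8 contribute 0. Total contributed: 98.
Jomo keeps 49 and receives 6.1 × 98 × 2/40 = 29.89 from the security fund, for a payoff of 78.89.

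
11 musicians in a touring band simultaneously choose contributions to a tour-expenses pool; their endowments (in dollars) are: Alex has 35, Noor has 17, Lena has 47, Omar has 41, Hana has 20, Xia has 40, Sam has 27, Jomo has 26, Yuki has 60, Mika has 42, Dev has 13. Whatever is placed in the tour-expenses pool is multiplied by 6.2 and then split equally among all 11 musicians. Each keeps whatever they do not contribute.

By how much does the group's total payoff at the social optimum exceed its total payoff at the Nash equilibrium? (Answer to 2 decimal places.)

The private return per contributed unit is 6.2/11 = 0.5636 < 1 for every player regardless of endowment, so the Nash equilibrium is zero contribution and the group total is Σ E_j = 35 + 17 + 47 + 41 + 20 + 40 + 27 + 26 + 60 + 42 + 13 = 368.
Each contributed unit returns 6.200 to the group, so the social optimum is full contribution by everyone: group total = 6.200 × 368 = 2281.60.
Efficiency loss = (6.200 − 1) × 368 = 1913.60.

1913.60 dollars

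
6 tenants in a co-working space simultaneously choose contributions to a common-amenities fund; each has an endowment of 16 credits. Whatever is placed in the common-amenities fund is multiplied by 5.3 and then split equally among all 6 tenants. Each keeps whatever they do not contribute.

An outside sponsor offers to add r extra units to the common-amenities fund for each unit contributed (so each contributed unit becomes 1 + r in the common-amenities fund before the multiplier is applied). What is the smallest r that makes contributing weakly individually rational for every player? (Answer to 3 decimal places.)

0.132

With matching at rate r, one contributed unit becomes (1 + r) in the common-amenities fund and returns 5.3 × (1 + r) / 6 to the contributor.
Setting this equal to 1: 1 + r = 6/5.3 = 1.1321.
So the minimum matching rate is r = 1.1321 − 1 = 0.132.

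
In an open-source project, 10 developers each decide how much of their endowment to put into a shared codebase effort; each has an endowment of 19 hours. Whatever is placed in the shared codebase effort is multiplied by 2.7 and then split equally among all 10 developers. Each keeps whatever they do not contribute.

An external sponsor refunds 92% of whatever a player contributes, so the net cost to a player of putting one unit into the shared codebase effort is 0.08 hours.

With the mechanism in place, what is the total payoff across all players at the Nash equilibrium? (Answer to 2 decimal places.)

With the mechanism, a contributed unit returns (2.7/10) / 0.08 = 3.3750 per unit of net cost to the contributor — now above 1 — so contributing fully is weakly dominant for every player.
So the Nash equilibrium is full contribution by all 10; the group earns 10 × (19 × 0.92 + 2.7 × 19) = 687.80.

687.80 hours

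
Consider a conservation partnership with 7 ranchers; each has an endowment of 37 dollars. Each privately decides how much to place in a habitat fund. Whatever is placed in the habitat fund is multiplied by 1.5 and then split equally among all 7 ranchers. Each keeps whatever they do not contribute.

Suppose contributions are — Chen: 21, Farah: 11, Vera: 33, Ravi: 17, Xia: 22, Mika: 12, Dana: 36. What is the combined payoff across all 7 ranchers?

Total contributed: 21 + 11 + 33 + 17 + 22 + 12 + 36 = 152; total kept: 7 × 37 − 152 = 107.
The habitat fund pays out 1.5 × 152 = 228.00 in aggregate.
Group total = 107 + 228.00 = 335.00.

335.00 dollars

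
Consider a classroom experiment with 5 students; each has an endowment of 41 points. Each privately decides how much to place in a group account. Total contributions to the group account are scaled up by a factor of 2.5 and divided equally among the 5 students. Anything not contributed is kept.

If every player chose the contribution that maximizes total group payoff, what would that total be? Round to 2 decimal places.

Each contributed unit returns 2.500 to the group as a whole (0.5000 to each of 5 players), which exceeds 1, so the social optimum is full contribution: group total = 2.500 × 205 = 512.50.

512.50 points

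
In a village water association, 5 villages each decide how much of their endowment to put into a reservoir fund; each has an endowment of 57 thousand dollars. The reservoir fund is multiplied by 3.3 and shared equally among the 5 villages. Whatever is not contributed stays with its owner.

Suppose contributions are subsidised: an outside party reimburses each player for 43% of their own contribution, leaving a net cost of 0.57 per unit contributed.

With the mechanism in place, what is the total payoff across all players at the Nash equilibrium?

Under the mechanism each unit contributed yields (3.3/5) / 0.57 = 1.1579 back to its contributor per unit of net cost, which exceeds 1, making full contribution the dominant choice for everyone.
So the Nash equilibrium is full contribution by all 5; the group earns 5 × (57 × 0.43 + 3.3 × 57) = 1063.05.

1063.05 thousand dollars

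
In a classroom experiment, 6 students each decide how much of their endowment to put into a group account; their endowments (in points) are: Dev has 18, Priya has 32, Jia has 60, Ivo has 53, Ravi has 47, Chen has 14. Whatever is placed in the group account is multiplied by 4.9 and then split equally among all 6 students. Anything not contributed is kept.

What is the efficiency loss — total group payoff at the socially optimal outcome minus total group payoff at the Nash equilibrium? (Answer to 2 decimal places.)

The private return per contributed unit is 4.9/6 = 0.8167 < 1 for every player regardless of endowment, so the Nash equilibrium is zero contribution and the group total is Σ E_j = 18 + 32 + 60 + 53 + 47 + 14 = 224.
Each contributed unit returns 4.900 to the group, so the social optimum is full contribution by everyone: group total = 4.900 × 224 = 1097.60.
Efficiency loss = (4.900 − 1) × 224 = 873.60.

873.60 points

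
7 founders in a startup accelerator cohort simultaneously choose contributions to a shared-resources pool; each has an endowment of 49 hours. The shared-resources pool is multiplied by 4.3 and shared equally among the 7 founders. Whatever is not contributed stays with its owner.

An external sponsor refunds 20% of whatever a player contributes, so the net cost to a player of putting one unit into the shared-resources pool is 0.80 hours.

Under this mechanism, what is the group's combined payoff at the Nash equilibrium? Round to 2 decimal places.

With the mechanism, a contributed unit returns (4.3/7) / 0.80 = 0.7679 per unit of net cost — still below 1 — so contributing 0 remains dominant for every player.
Everyone keeps their endowment and the group total is 7 × 49 = 343.

343.00 hours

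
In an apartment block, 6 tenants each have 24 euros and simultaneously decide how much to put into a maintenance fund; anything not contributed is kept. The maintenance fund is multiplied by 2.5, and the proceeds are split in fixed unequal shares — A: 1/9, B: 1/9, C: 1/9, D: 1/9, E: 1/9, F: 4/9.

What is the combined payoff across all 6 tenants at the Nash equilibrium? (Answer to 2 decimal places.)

180.00 euros

For player j, contributing a unit is worthwhile iff 2.5 × (j's share) ≥ 1, i.e. iff j's share is at least 0.4000.
F alone (share 4/9) is above the threshold, contributing 24; the remaining 5 contribute 0. Total contributed: 24.
The maintenance fund pays out 2.5 × 24 = 60.00 in total (split across the unequal shares, but the aggregate is all that matters for the group sum).
The 5 free-riders keep 24 each, adding 120. Group total = 120 + 60.00 = 180.00.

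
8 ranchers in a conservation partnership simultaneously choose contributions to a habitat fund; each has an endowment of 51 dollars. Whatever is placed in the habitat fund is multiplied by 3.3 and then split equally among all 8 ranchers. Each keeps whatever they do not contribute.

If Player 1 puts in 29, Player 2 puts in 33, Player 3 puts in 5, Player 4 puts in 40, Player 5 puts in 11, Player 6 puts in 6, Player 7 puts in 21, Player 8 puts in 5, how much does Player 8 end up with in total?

Total contributed: 29 + 33 + 5 + 40 + 11 + 6 + 21 + 5 = 150.
Each receives 3.3 × 150 / 8 = 61.88 from the habitat fund.
Player 8 keeps 51 − 5 = 46, so Player 8's payoff is 46 + 61.88 = 107.88.

107.88 dollars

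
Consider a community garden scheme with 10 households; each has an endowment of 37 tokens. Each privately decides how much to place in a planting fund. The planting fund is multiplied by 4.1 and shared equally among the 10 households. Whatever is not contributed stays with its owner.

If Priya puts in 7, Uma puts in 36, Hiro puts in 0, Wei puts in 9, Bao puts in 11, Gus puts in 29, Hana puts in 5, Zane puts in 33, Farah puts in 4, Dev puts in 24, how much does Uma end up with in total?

Total contributed: 7 + 36 + 0 + 9 + 11 + 29 + 5 + 33 + 4 + 24 = 158.
Each receives 4.1 × 158 / 10 = 64.78 from the planting fund.
Uma keeps 37 − 36 = 1, so Uma's payoff is 1 + 64.78 = 65.78.

65.78 tokens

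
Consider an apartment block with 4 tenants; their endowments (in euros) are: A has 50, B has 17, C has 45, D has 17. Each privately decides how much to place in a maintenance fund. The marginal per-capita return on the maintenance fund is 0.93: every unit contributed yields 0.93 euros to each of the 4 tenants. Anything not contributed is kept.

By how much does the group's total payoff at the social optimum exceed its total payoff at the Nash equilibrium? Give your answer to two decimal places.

The private return per contributed unit is 0.93 < 1 for everyone, so the Nash equilibrium is zero contribution and the group total is Σ E_j = 50 + 17 + 45 + 17 = 129.
Each contributed unit returns 3.720 to the group, so the social optimum is full contribution by everyone: group total = 3.720 × 129 = 479.88.
Efficiency loss = (3.720 − 1) × 129 = 350.88.

350.88 euros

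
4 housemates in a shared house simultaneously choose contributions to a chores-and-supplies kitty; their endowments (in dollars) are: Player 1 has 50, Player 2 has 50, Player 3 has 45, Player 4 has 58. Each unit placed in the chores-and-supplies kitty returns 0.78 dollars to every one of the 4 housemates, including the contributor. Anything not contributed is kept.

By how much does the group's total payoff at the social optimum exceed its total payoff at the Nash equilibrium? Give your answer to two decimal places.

430.36 dollars

The private return per contributed unit is 0.78 < 1 for everyone, so the Nash equilibrium is zero contribution and the group total is Σ E_j = 50 + 50 + 45 + 58 = 203.
Each contributed unit returns 3.120 to the group, so the social optimum is full contribution by everyone: group total = 3.120 × 203 = 633.36.
Efficiency loss = (3.120 − 1) × 203 = 430.36.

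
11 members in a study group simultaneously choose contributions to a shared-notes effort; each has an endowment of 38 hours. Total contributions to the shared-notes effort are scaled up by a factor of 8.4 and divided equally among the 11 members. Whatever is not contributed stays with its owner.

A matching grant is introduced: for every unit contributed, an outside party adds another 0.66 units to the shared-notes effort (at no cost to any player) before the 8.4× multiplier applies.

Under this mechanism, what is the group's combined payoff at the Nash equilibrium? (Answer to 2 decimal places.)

5828.59 hours

Under the mechanism each unit contributed yields 8.4 × 1.66 / 11 = 1.2676 back to its contributor per unit of net cost, which exceeds 1, making full contribution the dominant choice for everyone.
At the Nash equilibrium everyone contributes 38. Group total payoff = 8.4 × 1.66 × 418 = 5828.59.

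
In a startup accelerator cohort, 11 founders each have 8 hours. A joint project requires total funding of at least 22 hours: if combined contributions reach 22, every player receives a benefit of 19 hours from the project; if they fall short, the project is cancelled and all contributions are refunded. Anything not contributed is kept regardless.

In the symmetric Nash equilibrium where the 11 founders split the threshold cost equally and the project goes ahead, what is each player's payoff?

Equal share of the threshold: 22/11 = 2.
At this profile no one gains by cutting their contribution: any cut drops the total below 22, the project is cancelled, contributions are refunded, and the deviator ends with 8, which is less than 8 − 2 + 19 = 25. Contributing more than 2 just wastes the excess. So contributing exactly 2 is a best response.
Each player's payoff: 8 − 2 + 19 = 25.

25 hours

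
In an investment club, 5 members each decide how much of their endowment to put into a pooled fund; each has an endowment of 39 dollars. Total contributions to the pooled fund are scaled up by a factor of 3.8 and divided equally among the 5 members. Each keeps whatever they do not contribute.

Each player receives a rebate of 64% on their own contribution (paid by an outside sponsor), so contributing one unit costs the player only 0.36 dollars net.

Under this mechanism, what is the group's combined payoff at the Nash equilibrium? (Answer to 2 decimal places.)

The effective private return per unit is now (3.8/5) / 0.36 = 2.1111 > 1, so every player's dominant strategy flips to full contribution.
At the Nash equilibrium everyone contributes 39. Group total payoff = 5 × (39 × 0.64 + 3.8 × 39) = 865.80.

865.80 dollars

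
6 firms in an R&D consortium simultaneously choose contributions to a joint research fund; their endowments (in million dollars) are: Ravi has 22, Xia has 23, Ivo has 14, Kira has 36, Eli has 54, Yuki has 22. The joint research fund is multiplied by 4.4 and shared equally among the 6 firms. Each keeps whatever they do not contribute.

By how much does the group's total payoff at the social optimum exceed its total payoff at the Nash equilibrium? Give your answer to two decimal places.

The private return per contributed unit is 4.4/6 = 0.7333 < 1 for every player regardless of endowment, so the Nash equilibrium is zero contribution and the group total is Σ E_j = 22 + 23 + 14 + 36 + 54 + 22 = 171.
Each contributed unit returns 4.400 to the group, so the social optimum is full contribution by everyone: group total = 4.400 × 171 = 752.40.
Efficiency loss = (4.400 − 1) × 171 = 581.40.

581.40 million dollars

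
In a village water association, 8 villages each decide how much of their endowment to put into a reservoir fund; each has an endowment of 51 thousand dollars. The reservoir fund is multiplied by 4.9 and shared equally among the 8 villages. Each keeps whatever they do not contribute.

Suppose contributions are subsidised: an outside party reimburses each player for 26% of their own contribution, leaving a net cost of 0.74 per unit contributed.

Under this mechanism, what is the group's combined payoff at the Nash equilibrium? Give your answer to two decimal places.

408.00 thousand dollars

With the mechanism, a contributed unit returns (4.9/8) / 0.74 = 0.8277 per unit of net cost — still below 1 — so contributing 0 remains dominant for every player.
At the Nash equilibrium no one contributes; group total payoff = 8 × 51 = 408.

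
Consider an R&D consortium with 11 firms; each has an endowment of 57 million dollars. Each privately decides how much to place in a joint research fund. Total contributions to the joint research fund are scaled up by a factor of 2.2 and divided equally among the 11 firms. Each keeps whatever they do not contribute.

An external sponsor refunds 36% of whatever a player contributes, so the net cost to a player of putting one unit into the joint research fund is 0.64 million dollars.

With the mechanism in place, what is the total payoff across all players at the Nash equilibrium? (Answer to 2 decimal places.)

Even with the mechanism, each unit contributed returns only (2.2/11) / 0.64 = 0.3125 per unit of net cost, so contributing nothing is still dominant.
Everyone keeps their endowment and the group total is 11 × 57 = 627.

627.00 million dollars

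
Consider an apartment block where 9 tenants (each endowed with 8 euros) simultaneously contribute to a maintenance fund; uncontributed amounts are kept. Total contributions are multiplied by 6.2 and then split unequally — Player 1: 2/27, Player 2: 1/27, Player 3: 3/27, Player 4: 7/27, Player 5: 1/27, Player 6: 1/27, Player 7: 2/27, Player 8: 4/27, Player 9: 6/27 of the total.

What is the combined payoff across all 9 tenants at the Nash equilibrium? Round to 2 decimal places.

155.20 euros

Each unit j contributes comes back to j as 6.2 × (j's share), so j prefers to contribute only if that share exceeds 1/6.2 = 0.1613; otherwise keeping the unit dominates.
Player 4 and Player 9 are above the threshold, contributing 8 each; the remaining 7 contribute 0. Total contributed: 16.
The maintenance fund pays out 6.2 × 16 = 99.20 in total (split across the unequal shares, but the aggregate is all that matters for the group sum).
The 7 free-riders keep 8 each, adding 56. Group total = 56 + 99.20 = 155.20.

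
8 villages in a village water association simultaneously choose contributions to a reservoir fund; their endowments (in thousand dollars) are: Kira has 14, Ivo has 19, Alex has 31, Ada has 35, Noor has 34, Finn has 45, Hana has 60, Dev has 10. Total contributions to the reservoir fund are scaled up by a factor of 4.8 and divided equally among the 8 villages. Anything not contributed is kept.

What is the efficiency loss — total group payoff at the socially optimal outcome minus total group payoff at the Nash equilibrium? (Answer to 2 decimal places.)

The private return per contributed unit is 4.8/8 = 0.6000 < 1 for every player regardless of endowment, so the Nash equilibrium is zero contribution and the group total is Σ E_j = 14 + 19 + 31 + 35 + 34 + 45 + 60 + 10 = 248.
Each contributed unit returns 4.800 to the group, so the social optimum is full contribution by everyone: group total = 4.800 × 248 = 1190.40.
Efficiency loss = (4.800 − 1) × 248 = 942.40.

942.40 thousand dollars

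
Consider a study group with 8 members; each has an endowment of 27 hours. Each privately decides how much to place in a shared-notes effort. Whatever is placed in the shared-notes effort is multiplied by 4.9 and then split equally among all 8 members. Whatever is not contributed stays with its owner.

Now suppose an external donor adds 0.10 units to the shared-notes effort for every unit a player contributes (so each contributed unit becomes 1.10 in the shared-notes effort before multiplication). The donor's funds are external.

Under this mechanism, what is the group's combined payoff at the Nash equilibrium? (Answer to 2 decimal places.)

216.00 hours

The effective private return is 4.9 × 1.10 / 8 = 0.6738, which is still under 1, so the mechanism doesn't change anyone's dominant strategy: zero contribution.
Everyone keeps their endowment and the group total is 8 × 27 = 216.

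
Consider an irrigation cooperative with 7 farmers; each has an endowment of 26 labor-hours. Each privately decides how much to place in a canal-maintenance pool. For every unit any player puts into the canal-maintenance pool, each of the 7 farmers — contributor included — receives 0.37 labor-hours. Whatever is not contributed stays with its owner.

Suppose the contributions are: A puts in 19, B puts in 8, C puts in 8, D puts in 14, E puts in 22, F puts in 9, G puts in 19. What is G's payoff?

43.63 labor-hours

Total contributed: 19 + 8 + 8 + 14 + 22 + 9 + 19 = 99.
Each receives 0.37 × 99 = 36.63 from the canal-maintenance pool.
G keeps 26 − 19 = 7, so G's payoff is 7 + 36.63 = 43.63.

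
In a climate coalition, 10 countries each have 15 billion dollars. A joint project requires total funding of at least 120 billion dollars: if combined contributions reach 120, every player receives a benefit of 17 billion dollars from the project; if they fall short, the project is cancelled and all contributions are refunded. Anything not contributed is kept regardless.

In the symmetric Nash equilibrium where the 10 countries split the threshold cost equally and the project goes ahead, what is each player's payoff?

Equal share of the threshold: 120/10 = 12.
At this profile no one gains by cutting their contribution: any cut drops the total below 120, the project is cancelled, contributions are refunded, and the deviator ends with 15, which is less than 15 − 12 + 17 = 20. Contributing more than 12 just wastes the excess. So contributing exactly 12 is a best response.
Each player's payoff: 15 − 12 + 17 = 20.

20 billion dollars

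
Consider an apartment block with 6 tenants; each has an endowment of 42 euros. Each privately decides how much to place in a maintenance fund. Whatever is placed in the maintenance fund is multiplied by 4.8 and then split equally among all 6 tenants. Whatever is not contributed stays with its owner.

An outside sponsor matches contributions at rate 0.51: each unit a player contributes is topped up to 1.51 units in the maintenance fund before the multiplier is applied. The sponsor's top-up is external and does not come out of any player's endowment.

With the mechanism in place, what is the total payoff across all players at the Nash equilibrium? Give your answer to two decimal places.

1826.50 euros

The effective private return per unit is now 4.8 × 1.51 / 6 = 1.2080 > 1, so every player's dominant strategy flips to full contribution.
So the Nash equilibrium is full contribution by all 6; the group earns 4.8 × 1.51 × 252 = 1826.50.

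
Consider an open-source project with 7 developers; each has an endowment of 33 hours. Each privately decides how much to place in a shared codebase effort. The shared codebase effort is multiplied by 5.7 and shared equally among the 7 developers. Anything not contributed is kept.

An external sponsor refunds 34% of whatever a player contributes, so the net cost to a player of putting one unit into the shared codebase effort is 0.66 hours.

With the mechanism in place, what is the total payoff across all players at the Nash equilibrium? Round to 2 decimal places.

1395.24 hours

Under the mechanism each unit contributed yields (5.7/7) / 0.66 = 1.2338 back to its contributor per unit of net cost, which exceeds 1, making full contribution the dominant choice for everyone.
So the Nash equilibrium is full contribution by all 7; the group earns 7 × (33 × 0.34 + 5.7 × 33) = 1395.24.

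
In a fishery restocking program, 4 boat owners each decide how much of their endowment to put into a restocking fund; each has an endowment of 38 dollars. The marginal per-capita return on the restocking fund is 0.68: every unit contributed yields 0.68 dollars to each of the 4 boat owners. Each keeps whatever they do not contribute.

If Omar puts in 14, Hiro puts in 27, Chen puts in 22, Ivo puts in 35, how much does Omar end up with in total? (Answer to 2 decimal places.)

Total contributed: 14 + 27 + 22 + 35 = 98.
Each receives 0.68 × 98 = 66.64 from the restocking fund.
Omar keeps 38 − 14 = 24, so Omar's payoff is 24 + 66.64 = 90.64.

90.64 dollars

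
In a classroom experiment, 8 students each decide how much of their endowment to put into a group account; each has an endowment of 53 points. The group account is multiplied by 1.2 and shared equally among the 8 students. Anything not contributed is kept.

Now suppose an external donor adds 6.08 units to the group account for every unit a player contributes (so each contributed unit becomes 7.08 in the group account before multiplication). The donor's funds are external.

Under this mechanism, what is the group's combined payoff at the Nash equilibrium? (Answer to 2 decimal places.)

3602.30 points

Under the mechanism each unit contributed yields 1.2 × 7.08 / 8 = 1.0620 back to its contributor per unit of net cost, which exceeds 1, making full contribution the dominant choice for everyone.
So the Nash equilibrium is full contribution by all 8; the group earns 1.2 × 7.08 × 424 = 3602.30.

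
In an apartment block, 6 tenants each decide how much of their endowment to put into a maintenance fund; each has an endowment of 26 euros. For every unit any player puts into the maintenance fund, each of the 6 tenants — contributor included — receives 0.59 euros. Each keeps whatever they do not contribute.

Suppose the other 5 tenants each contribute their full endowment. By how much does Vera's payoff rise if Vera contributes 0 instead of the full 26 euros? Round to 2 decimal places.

Switching from a contribution of 26 to 0 lets Vera keep an extra 26 euros, but lowers the maintenance fund by 26, which costs Vera their own share of that drop: 0.59 × 26 = 15.34.
Net gain = 26 − 15.34 = 10.66. The private return per contributed unit (0.59) is below 1, so free-riding is indeed the best response regardless of what the others do.

10.66 euros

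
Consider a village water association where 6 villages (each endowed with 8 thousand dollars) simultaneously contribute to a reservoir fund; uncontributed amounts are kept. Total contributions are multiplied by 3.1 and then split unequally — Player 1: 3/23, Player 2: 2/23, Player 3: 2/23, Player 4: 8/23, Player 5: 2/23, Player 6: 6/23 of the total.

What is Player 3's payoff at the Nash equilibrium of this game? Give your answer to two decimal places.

Each unit j contributes comes back to j as 3.1 × (j's share), so j prefers to contribute only if that share exceeds 1/3.1 = 0.3226; otherwise keeping the unit dominates.
Only Player 4 (8/23) clears that bar, contributing 8; the remaining 5 contribute 0. Total contributed: 8.
Player 3 keeps 8 and receives 3.1 × 8 × 2/23 = 2.16 from the reservoir fund, for a payoff of 10.16.

10.16 thousand dollars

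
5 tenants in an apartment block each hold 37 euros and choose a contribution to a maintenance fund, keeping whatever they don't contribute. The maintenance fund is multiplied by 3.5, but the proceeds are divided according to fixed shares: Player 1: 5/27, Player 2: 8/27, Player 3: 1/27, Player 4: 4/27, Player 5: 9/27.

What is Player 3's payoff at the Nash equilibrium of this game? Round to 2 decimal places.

46.59 euros

Player j's private return per contributed unit is 3.5 × (j's share). Contributing is weakly dominant for j when that share is at least 1/3.5 = 0.2857, and contributing 0 is dominant otherwise.
Player 2 and Player 5 are above the threshold, contributing 37 each; the remaining 3 contribute 0. Total contributed: 74.
Player 3 keeps 37 and receives 3.5 × 74 × 1/27 = 9.59 from the maintenance fund, for a payoff of 46.59.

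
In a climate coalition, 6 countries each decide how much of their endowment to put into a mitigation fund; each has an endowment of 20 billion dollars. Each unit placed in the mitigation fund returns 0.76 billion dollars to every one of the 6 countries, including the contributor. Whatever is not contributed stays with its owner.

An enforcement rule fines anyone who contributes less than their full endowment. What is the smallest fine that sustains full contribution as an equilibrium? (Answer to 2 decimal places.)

Given the others contribute fully, the best deviation is to contribute 0 (any partial contribution still incurs the fine and gives up units whose private return 0.76 is below 1).
Deviating from 20 to 0 saves 20 billion dollars but forfeits the deviator's share of the drop in the mitigation fund: 0.76 × 20 = 15.20.
So the deviation gain is 20 − 15.20 = 4.80, and the fine must be at least 4.80 billion dollars to wipe it out.

4.80 billion dollars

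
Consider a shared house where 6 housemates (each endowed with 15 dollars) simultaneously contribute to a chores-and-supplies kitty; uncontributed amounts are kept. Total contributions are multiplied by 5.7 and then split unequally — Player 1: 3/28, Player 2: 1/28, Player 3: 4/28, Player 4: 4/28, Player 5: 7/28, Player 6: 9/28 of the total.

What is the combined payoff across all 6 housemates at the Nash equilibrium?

For player j, contributing a unit is worthwhile iff 5.7 × (j's share) ≥ 1, i.e. iff j's share is at least 0.1754.
The shares above 0.1754 belong to Player 5 and Player 6, contributing 15 each; the remaining 4 contribute 0. Total contributed: 30.
The chores-and-supplies kitty pays out 5.7 × 30 = 171.00 in total (split across the unequal shares, but the aggregate is all that matters for the group sum).
The 4 free-riders keep 15 each, adding 60. Group total = 60 + 171.00 = 231.00.

231.00 dollars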